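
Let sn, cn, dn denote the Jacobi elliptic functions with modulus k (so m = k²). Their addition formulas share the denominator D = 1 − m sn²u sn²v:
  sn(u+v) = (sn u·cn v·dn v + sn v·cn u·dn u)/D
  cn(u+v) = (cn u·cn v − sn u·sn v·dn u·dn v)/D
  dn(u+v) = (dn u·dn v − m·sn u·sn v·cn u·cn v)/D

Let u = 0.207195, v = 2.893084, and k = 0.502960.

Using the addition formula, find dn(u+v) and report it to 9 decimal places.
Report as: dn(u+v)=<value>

dn(u+v)=0.990723460

sn u = 0.2053520228373342, cn u = 0.9786881764467245, dn u = 0.9946519218427887
sn v = 0.4592530406611408, cn v = -0.8883054906075367, dn v = 0.9729570955034783
m = k² = 0.2529687616
D = 1 − m·sn²u·sn²v = 0.9977500703134374
dn(u+v) = (dn u·dn v − m·sn u·sn v·cn u·cn v)/D = 0.988494402159717/0.9977500703134374 = 0.9907234602841843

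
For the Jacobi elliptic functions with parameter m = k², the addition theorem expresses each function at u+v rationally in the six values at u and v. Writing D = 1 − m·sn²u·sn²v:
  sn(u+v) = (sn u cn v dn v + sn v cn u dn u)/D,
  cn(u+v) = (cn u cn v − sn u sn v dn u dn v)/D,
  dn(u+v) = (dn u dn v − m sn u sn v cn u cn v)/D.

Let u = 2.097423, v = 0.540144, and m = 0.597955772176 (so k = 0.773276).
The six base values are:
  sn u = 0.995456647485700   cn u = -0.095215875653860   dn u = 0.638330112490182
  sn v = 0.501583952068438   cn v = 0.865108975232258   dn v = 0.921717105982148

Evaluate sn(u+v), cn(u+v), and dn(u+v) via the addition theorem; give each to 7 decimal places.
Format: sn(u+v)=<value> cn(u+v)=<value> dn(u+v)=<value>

sn(u+v)=0.8969955 cn(u+v)=-0.4420396 dn(u+v)=0.7203362

m = k² = 0.597955772176
D = 1 − m·sn²u·sn²v = 0.8509263000030536
sn(u+v) = (sn u·cn v·dn v + sn v·cn u·dn u)/D = 0.7632770849133055/0.8509263000030536 = 0.8969955270045906
cn(u+v) = (cn u·cn v − sn u·sn v·dn u·dn v)/D = -0.3761431372272177/0.8509263000030536 = -0.4420396187376837
dn(u+v) = (dn u·dn v − m·sn u·sn v·cn u·cn v)/D = 0.6129529946200841/0.8509263000030536 = 0.720336173200763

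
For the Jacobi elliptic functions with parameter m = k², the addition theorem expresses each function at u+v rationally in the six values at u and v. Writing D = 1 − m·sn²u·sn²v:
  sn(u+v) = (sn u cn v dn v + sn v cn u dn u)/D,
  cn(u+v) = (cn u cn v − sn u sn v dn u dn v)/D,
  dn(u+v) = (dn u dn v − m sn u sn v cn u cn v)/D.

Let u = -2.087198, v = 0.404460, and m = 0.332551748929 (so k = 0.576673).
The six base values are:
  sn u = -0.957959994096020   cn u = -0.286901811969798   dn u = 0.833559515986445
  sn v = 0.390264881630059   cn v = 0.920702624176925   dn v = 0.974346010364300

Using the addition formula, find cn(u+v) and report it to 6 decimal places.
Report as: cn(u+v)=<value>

cn(u+v)=0.041412

m = k² = 0.332551748929
D = 1 − m·sn²u·sn²v = 0.9535192714456226
cn(u+v) = (cn u·cn v − sn u·sn v·dn u·dn v)/D = 0.0394871320566538/0.9535192714456226 = 0.04141199159696866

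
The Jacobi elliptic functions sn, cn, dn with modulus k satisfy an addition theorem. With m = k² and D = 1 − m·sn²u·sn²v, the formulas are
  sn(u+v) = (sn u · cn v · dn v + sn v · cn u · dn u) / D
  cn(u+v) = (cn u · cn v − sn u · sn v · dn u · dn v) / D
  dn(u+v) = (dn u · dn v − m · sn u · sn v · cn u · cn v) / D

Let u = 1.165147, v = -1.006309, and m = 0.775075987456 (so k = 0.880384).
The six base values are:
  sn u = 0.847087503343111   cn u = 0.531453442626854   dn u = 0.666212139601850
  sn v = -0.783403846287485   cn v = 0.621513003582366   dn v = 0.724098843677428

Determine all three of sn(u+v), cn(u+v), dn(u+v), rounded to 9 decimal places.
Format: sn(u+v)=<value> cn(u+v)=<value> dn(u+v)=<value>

sn(u+v)=0.157662823 cn(u+v)=0.987493005 dn(u+v)=0.990319897

m = k² = 0.775075987456
D = 1 − m·sn²u·sn²v = 0.6586717524866787
sn(u+v) = (sn u·cn v·dn v + sn v·cn u·dn u)/D = 0.1038480476222937/0.6586717524866787 = 0.1576628225367748
cn(u+v) = (cn u·cn v − sn u·sn v·dn u·dn v)/D = 0.6504337479935296/0.6586717524866787 = 0.9874930047295208
dn(u+v) = (dn u·dn v − m·sn u·sn v·cn u·cn v)/D = 0.6522957418781492/0.6586717524866787 = 0.9903198966944335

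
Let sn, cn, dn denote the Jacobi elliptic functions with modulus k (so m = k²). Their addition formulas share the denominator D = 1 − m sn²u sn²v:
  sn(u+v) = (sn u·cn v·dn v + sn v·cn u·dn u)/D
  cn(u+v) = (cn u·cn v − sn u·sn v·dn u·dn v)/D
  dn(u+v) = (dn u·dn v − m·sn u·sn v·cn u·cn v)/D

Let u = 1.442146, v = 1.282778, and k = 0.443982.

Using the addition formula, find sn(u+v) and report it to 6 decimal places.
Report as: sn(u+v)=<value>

sn(u+v)=0.552286

sn u = 0.9812671677483445, cn u = 0.1926518764485371, dn u = 0.9001089061411692
sn v = 0.9434552230482205, cn v = 0.3314999880890382, dn v = 0.9080429198188986
m = k² = 0.197120016324
D = 1 − m·sn²u·sn²v = 0.8310540253187887
sn(u+v) = (sn u·cn v·dn v + sn v·cn u·dn u)/D = 0.4589797025711745/0.8310540253187887 = 0.552286239628178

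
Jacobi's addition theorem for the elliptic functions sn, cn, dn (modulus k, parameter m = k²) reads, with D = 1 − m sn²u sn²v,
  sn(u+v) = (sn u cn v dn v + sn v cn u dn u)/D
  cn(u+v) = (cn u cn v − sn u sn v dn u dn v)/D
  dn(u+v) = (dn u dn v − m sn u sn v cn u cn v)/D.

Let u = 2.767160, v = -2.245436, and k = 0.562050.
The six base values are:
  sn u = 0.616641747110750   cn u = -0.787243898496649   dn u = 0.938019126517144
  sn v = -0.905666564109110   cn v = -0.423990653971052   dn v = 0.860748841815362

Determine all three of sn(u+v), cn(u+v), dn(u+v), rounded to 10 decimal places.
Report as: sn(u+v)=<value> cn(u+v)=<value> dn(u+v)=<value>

m = k² = 0.3159002025
D = 1 − m·sn²u·sn²v = 0.9014736441039286
sn(u+v) = (sn u·cn v·dn v + sn v·cn u·dn u)/D = 0.443746248645733/0.9014736441039286 = 0.4922453934710648
cn(u+v) = (cn u·cn v − sn u·sn v·dn u·dn v)/D = 0.7846935693803384/0.9014736441039286 = 0.8704564737001596
dn(u+v) = (dn u·dn v − m·sn u·sn v·cn u·cn v)/D = 0.8662855132840264/0.9014736441039286 = 0.9609659904645582

sn(u+v)=0.4922453935 cn(u+v)=0.8704564737 dn(u+v)=0.9609659905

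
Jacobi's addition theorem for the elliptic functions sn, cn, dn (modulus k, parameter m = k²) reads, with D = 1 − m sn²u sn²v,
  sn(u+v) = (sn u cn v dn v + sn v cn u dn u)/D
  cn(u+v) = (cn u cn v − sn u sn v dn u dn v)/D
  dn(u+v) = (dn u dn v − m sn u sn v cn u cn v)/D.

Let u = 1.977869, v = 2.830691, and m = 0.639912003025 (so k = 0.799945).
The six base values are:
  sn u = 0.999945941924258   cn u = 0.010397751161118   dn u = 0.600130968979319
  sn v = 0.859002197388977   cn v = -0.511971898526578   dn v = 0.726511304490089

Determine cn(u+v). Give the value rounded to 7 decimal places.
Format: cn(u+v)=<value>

cn(u+v)=-0.7195520

m = k² = 0.639912003025
D = 1 − m·sn²u·sn²v = 0.5278697245996483
cn(u+v) = (cn u·cn v − sn u·sn v·dn u·dn v)/D = -0.3798297288454877/0.5278697245996483 = -0.7195520241922599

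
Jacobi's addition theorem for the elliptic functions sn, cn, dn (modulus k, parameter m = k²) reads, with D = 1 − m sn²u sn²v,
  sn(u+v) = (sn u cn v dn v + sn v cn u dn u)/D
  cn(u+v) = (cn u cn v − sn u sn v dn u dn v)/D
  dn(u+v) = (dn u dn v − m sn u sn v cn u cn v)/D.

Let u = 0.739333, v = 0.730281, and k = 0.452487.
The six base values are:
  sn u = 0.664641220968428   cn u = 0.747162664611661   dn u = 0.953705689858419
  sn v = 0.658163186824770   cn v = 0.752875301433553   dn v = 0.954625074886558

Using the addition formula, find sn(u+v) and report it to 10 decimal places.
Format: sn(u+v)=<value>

m = k² = 0.204744485169
D = 1 − m·sn²u·sn²v = 0.9608209471787187
sn(u+v) = (sn u·cn v·dn v + sn v·cn u·dn u)/D = 0.9466762156544567/0.9608209471787187 = 0.9852784938069934

sn(u+v)=0.9852784938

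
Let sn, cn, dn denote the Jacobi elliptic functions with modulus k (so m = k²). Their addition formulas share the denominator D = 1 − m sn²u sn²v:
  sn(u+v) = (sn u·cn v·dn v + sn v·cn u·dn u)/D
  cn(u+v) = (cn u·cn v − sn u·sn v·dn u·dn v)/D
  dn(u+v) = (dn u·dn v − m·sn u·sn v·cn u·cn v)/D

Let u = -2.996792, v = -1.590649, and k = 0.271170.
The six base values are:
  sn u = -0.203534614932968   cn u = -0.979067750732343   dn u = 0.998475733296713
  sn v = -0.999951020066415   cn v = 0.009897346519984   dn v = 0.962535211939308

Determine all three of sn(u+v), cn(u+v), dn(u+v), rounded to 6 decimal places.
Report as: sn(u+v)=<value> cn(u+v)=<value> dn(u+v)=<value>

m = k² = 0.0735331689
D = 1 − m·sn²u·sn²v = 0.9969540883814298
sn(u+v) = (sn u·cn v·dn v + sn v·cn u·dn u)/D = 0.9755885272093388/0.9969540883814298 = 0.978569162390639
cn(u+v) = (cn u·cn v − sn u·sn v·dn u·dn v)/D = -0.2052912076002305/0.9969540883814298 = -0.20591841689874
dn(u+v) = (dn u·dn v − m·sn u·sn v·cn u·cn v)/D = 0.96121307287083/0.9969540883814298 = 0.9641497879118728

sn(u+v)=0.978569 cn(u+v)=-0.205918 dn(u+v)=0.964150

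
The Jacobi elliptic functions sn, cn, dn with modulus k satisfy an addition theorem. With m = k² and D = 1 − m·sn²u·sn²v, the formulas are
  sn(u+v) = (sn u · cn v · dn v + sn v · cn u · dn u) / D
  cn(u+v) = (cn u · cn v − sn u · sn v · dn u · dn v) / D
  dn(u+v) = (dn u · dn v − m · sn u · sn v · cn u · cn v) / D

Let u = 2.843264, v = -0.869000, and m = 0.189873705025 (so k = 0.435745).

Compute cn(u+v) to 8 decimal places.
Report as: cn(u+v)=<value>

sn u = 0.4464426017314158, cn u = -0.894812272691476, dn u = 0.9808955513282757
sn v = -0.7520769912461281, cn v = 0.6590752606783017, dn v = 0.9447770492522822
m = k² = 0.189873705025
D = 1 − m·sn²u·sn²v = 0.9785947309889897
cn(u+v) = (cn u·cn v − sn u·sn v·dn u·dn v)/D = -0.2785913047022988/0.9785947309889897 = -0.2846850651042728

cn(u+v)=-0.28468507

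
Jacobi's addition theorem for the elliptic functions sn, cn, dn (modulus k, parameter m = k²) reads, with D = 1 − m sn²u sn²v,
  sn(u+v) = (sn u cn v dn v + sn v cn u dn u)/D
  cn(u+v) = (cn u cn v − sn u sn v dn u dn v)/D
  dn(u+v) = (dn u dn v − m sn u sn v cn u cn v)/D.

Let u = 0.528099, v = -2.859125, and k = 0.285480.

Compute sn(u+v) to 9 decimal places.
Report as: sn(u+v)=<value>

sn u = 0.5022586354025192, cn u = 0.864717447010062, dn u = 0.9896670149578089
sn v = -0.3419791053834778, cn v = -0.93970755636055, dn v = 0.9952229577034937
m = k² = 0.0814988304
D = 1 − m·sn²u·sn²v = 0.9975956076105671
sn(u+v) = (sn u·cn v·dn v + sn v·cn u·dn u)/D = -0.7623812616751676/0.9975956076105671 = -0.7642187434056742

sn(u+v)=-0.764218743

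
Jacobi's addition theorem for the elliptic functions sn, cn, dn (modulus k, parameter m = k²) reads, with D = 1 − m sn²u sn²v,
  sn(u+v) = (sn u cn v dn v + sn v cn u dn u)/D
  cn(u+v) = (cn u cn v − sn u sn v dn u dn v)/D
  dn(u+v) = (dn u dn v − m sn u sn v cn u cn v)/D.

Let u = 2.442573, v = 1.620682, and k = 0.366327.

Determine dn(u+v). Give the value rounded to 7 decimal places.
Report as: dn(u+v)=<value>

dn(u+v)=0.9650504

sn u = 0.7192268245817221, cn u = -0.6947753412449903, dn u = 0.9646669877263403
sn v = 0.9999775323789889, cn v = 0.006703337767727557, dn v = 0.9304894191280325
m = k² = 0.134195470929
D = 1 − m·sn²u·sn²v = 0.9305855164707516
dn(u+v) = (dn u·dn v − m·sn u·sn v·cn u·cn v)/D = 0.8980619248348145/0.9305855164707516 = 0.9650503999253256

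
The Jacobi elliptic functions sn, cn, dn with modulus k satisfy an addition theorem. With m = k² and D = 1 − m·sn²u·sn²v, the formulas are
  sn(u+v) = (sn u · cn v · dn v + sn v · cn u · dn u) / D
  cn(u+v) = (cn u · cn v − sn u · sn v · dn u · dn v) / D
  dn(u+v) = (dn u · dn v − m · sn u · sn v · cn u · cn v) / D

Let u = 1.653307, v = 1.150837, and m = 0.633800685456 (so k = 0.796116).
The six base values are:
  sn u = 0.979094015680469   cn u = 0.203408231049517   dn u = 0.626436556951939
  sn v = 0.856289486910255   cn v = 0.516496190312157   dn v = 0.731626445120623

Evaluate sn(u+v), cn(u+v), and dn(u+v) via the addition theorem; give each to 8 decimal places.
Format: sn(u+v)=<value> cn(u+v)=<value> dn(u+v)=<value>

sn(u+v)=0.86400049 cn(u+v)=-0.50349097 dn(u+v)=0.72585797

m = k² = 0.633800685456
D = 1 − m·sn²u·sn²v = 0.55450511622462
sn(u+v) = (sn u·cn v·dn v + sn v·cn u·dn u)/D = 0.4790926911325999/0.55450511622462 = 0.8640004882092523
cn(u+v) = (cn u·cn v − sn u·sn v·dn u·dn v)/D = -0.2791883185640162/0.55450511622462 = -0.5034909695060813
dn(u+v) = (dn u·dn v − m·sn u·sn v·cn u·cn v)/D = 0.4024919565685039/0.55450511622462 = 0.7258579673870163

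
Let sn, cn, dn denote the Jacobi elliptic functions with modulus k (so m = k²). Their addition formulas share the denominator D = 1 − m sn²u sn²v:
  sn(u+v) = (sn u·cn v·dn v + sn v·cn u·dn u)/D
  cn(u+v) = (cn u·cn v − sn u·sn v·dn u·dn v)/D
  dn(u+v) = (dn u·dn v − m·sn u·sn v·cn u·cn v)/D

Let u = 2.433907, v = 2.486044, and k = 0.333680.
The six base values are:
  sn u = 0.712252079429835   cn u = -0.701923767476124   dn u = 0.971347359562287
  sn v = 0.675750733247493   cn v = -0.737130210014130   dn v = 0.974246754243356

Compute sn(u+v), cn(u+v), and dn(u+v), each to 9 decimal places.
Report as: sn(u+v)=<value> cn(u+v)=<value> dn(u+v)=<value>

m = k² = 0.1113423424
D = 1 − m·sn²u·sn²v = 0.9742070594821993
sn(u+v) = (sn u·cn v·dn v + sn v·cn u·dn u)/D = -0.9722363133197383/0.9742070594821993 = -0.9979770766971157
cn(u+v) = (cn u·cn v − sn u·sn v·dn u·dn v)/D = 0.06193501277465717/0.9742070594821993 = 0.06357479364558931
dn(u+v) = (dn u·dn v − m·sn u·sn v·cn u·cn v)/D = 0.9186042537469501/0.9742070594821993 = 0.9429250638310888

sn(u+v)=-0.997977077 cn(u+v)=0.063574794 dn(u+v)=0.942925064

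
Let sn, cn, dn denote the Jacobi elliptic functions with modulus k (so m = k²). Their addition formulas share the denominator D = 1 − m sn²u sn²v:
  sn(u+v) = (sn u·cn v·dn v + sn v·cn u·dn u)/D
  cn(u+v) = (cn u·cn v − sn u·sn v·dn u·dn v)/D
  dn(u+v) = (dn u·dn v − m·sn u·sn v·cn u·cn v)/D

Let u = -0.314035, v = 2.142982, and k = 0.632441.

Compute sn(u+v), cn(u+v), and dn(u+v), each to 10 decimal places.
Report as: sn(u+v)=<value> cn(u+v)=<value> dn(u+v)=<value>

sn u = -0.3069764564644657, cn u = 0.9517171087967895, dn u = 0.9809729426669648
sn v = 0.9594963711307442, cn v = -0.281720985705597, dn v = 0.7948355856106443
m = k² = 0.399981618481
D = 1 − m·sn²u·sn²v = 0.9652994112268588
sn(u+v) = (sn u·cn v·dn v + sn v·cn u·dn u)/D = 0.9645329317161606/0.9652994112268588 = 0.9992059670794535
cn(u+v) = (cn u·cn v − sn u·sn v·dn u·dn v)/D = -0.03846006955205144/0.9652994112268588 = -0.03984263235297135
dn(u+v) = (dn u·dn v − m·sn u·sn v·cn u·cn v)/D = 0.7481246844832104/0.9652994112268588 = 0.7750182749333415

sn(u+v)=0.9992059671 cn(u+v)=-0.0398426324 dn(u+v)=0.7750182749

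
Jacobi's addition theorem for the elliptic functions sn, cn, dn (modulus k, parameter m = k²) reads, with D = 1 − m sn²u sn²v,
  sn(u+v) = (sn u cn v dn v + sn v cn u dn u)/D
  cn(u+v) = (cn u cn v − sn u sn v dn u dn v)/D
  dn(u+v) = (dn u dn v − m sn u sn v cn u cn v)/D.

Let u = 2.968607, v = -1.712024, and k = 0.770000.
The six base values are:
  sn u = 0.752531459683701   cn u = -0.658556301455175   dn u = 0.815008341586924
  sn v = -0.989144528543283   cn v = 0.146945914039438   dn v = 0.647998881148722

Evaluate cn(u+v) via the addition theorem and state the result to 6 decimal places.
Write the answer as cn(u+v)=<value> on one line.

cn(u+v)=0.441324

m = k² = 0.5929
D = 1 − m·sn²u·sn²v = 0.6714887269654666
cn(u+v) = (cn u·cn v − sn u·sn v·dn u·dn v)/D = 0.2963438450719142/0.6714887269654666 = 0.4413236338473254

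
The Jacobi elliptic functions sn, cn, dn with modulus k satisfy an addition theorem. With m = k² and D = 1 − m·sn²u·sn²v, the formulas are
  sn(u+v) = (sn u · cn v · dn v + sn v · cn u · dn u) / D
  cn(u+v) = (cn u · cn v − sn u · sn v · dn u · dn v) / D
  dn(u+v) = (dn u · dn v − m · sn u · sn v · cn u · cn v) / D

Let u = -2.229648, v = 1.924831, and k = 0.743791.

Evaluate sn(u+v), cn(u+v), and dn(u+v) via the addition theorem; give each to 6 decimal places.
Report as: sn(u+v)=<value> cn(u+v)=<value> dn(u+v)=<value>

sn(u+v)=-0.297678 cn(u+v)=0.954666 dn(u+v)=0.975181

sn u = -0.9756446359093719, cn u = -0.2193571161856146, dn u = 0.6880369025846066
sn v = 0.9998835740508974, cn v = -0.01525904135925883, dn v = 0.6685086090122192
m = k² = 0.553225051681
D = 1 − m·sn²u·sn²v = 0.4735173932053254
sn(u+v) = (sn u·cn v·dn v + sn v·cn u·dn u)/D = -0.1409558627984011/0.4735173932053254 = -0.2976783214746247
cn(u+v) = (cn u·cn v − sn u·sn v·dn u·dn v)/D = 0.4520510661537312/0.4735173932053254 = 0.9546662332585405
dn(u+v) = (dn u·dn v − m·sn u·sn v·cn u·cn v)/D = 0.4617650259157274/0.4735173932053254 = 0.9751807062248673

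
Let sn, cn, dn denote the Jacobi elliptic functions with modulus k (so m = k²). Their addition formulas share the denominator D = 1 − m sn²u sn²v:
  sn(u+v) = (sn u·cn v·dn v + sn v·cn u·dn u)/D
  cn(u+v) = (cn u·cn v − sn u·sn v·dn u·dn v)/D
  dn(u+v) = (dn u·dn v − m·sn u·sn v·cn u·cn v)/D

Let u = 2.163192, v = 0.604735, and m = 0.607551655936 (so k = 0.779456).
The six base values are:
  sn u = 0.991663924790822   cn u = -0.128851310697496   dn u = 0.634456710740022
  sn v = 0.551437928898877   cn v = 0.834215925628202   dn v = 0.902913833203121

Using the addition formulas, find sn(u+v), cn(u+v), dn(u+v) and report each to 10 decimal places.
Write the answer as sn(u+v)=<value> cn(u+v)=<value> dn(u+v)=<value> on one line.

m = k² = 0.607551655936
D = 1 − m·sn²u·sn²v = 0.818320675387986
sn(u+v) = (sn u·cn v·dn v + sn v·cn u·dn u)/D = 0.7018657882147579/0.818320675387986 = 0.8576904009934565
cn(u+v) = (cn u·cn v − sn u·sn v·dn u·dn v)/D = -0.4207530666568292/0.818320675387986 = -0.5141664866983103
dn(u+v) = (dn u·dn v − m·sn u·sn v·cn u·cn v)/D = 0.6085715352886167/0.818320675387986 = 0.7436834404801979

sn(u+v)=0.8576904010 cn(u+v)=-0.5141664867 dn(u+v)=0.7436834405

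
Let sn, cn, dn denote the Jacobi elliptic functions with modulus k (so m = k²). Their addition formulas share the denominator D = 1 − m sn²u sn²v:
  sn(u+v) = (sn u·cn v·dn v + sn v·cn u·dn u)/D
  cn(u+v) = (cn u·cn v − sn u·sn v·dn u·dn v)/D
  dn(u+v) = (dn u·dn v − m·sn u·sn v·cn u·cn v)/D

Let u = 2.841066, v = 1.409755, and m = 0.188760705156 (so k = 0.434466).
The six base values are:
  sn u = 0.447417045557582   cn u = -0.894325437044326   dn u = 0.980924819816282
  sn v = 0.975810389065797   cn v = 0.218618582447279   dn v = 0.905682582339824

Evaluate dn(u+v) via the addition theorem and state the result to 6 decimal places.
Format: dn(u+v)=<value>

m = k² = 0.188760705156
D = 1 − m·sn²u·sn²v = 0.9640194732071345
dn(u+v) = (dn u·dn v − m·sn u·sn v·cn u·cn v)/D = 0.9045193682383668/0.9640194732071345 = 0.9382791461973059

dn(u+v)=0.938279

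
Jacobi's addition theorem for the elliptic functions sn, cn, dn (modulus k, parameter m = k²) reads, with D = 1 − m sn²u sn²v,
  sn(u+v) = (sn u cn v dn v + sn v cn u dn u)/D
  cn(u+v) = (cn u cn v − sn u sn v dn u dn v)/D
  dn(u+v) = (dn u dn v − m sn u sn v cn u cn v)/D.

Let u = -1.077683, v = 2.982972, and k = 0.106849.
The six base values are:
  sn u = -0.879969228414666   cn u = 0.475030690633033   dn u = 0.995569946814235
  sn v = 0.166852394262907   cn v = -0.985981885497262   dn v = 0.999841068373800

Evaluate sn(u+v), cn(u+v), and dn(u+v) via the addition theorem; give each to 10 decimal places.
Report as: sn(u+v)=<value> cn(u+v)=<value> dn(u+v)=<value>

sn(u+v)=0.9466376898 cn(u+v)=-0.3222996809 dn(u+v)=0.9948714619

m = k² = 0.011416708801
D = 1 − m·sn²u·sn²v = 0.9997538834712796
sn(u+v) = (sn u·cn v·dn v + sn v·cn u·dn u)/D = 0.9464047066031379/0.9997538834712796 = 0.9466376897853037
cn(u+v) = (cn u·cn v − sn u·sn v·dn u·dn v)/D = -0.3222203575743367/0.9997538834712796 = -0.3222996808529959
dn(u+v) = (dn u·dn v − m·sn u·sn v·cn u·cn v)/D = 0.9946266075482011/0.9997538834712796 = 0.9948714618589168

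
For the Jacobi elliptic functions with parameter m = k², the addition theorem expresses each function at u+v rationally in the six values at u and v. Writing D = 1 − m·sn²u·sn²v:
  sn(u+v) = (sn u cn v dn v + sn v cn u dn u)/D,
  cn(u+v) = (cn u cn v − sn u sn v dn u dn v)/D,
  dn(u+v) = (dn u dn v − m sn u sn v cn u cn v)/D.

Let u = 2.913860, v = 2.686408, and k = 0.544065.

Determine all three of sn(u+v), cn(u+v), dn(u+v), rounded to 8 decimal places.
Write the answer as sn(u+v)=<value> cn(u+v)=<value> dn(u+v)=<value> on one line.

sn(u+v)=-0.92310873 cn(u+v)=0.38453904 dn(u+v)=0.86473341

sn u = 0.4821394902014271, cn u = -0.8760944652195378, dn u = 0.9649822404818457
sn v = 0.6587108218903558, cn v = -0.7523962075426297, dn v = 0.933575223580827
m = k² = 0.296006724225
D = 1 − m·sn²u·sn²v = 0.9701436589923034
sn(u+v) = (sn u·cn v·dn v + sn v·cn u·dn u)/D = -0.8955480817560163/0.9701436589923034 = -0.9231087308102697
cn(u+v) = (cn u·cn v − sn u·sn v·dn u·dn v)/D = 0.373058108538193/0.9701436589923034 = 0.3845390371624875
dn(u+v) = (dn u·dn v − m·sn u·sn v·cn u·cn v)/D = 0.8389156344100381/0.9701436589923034 = 0.8647334099791231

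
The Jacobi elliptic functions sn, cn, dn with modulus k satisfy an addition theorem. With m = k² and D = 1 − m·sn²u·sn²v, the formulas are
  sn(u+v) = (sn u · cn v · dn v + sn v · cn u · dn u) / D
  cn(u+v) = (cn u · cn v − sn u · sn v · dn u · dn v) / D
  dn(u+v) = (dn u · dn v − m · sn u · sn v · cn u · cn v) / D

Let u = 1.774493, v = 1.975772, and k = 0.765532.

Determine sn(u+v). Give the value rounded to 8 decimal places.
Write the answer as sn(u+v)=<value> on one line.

sn(u+v)=0.11881511

sn u = 0.9946614668838422, cn u = 0.1031918906527221, dn u = 0.6482293071959042
sn v = 0.9996518241467698, cn v = -0.02638617971657904, dn v = 0.6437148245609156
m = k² = 0.586039243024
D = 1 − m·sn²u·sn²v = 0.4206049082803655
sn(u+v) = (sn u·cn v·dn v + sn v·cn u·dn u)/D = 0.0499742184765465/0.4206049082803655 = 0.1188151100776856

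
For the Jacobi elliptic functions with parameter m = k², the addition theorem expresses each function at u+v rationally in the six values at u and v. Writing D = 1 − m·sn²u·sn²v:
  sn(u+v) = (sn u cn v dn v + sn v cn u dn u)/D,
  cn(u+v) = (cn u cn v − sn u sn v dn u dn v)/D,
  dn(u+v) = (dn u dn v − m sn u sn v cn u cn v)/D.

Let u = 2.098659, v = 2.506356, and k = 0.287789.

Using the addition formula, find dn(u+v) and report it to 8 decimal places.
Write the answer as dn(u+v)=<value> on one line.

dn(u+v)=0.95941616

sn u = 0.8895829950992142, cn u = -0.4567735706346324, dn u = 0.9666735504584383
sn v = 0.6435712741114612, cn v = -0.7653861869269333, dn v = 0.9826984498738923
m = k² = 0.082822508521
D = 1 − m·sn²u·sn²v = 0.9728534510253473
dn(u+v) = (dn u·dn v − m·sn u·sn v·cn u·cn v)/D = 0.9333713265078209/0.9728534510253473 = 0.9594161644018285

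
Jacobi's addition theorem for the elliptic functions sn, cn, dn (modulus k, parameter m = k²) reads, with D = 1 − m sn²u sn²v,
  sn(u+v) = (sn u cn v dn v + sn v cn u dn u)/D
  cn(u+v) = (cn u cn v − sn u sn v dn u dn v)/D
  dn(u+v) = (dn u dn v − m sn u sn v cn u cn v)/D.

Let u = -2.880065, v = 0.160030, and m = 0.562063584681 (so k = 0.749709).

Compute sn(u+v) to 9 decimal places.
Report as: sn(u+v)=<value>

sn u = -0.7683672529977196, cn u = -0.6400091909658317, dn u = 0.8174131586982411
sn v = 0.1589710013044961, cn v = 0.9872832525391312, dn v = 0.9928724254204283
m = k² = 0.562063584681
D = 1 − m·sn²u·sn²v = 0.991613920733141
sn(u+v) = (sn u·cn v·dn v + sn v·cn u·dn u)/D = -0.8363551571014911/0.991613920733141 = -0.8434282129512051

sn(u+v)=-0.843428213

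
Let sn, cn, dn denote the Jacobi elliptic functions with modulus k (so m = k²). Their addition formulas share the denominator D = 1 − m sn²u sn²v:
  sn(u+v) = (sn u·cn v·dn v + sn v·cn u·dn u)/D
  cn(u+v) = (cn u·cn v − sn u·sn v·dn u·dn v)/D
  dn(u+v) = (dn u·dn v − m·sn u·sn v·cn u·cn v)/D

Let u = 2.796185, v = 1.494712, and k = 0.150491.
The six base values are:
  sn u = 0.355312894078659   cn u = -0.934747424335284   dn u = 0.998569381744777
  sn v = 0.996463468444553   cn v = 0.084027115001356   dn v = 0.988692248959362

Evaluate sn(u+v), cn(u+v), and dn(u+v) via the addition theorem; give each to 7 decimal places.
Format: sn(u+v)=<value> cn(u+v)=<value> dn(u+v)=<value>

m = k² = 0.022647541081
D = 1 − m·sn²u·sn²v = 0.9971609976282977
sn(u+v) = (sn u·cn v·dn v + sn v·cn u·dn u)/D = -0.9005908089984338/0.9971609976282977 = -0.9031548678101613
cn(u+v) = (cn u·cn v − sn u·sn v·dn u·dn v)/D = -0.4280960755935618/0.9971609976282977 = -0.4293149016174609
dn(u+v) = (dn u·dn v − m·sn u·sn v·cn u·cn v)/D = 0.987907614274885/0.9971609976282977 = 0.9907202714752968

sn(u+v)=-0.9031549 cn(u+v)=-0.4293149 dn(u+v)=0.9907203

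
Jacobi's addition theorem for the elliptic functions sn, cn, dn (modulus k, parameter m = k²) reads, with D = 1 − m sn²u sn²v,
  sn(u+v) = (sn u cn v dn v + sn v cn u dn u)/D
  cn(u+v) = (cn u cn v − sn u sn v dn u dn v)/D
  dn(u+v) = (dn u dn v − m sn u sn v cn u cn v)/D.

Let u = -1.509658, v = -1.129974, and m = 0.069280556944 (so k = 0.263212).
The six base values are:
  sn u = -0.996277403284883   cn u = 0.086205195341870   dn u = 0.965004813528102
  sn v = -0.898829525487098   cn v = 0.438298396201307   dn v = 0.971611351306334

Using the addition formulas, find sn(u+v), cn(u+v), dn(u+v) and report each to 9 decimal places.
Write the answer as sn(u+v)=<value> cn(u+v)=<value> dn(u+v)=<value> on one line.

sn(u+v)=-0.528398007 cn(u+v)=-0.848996788 dn(u+v)=0.990281051

m = k² = 0.069280556944
D = 1 − m·sn²u·sn²v = 0.9444445601168694
sn(u+v) = (sn u·cn v·dn v + sn v·cn u·dn u)/D = -0.4990426236649084/0.9444445601168694 = -0.5283980073993489
cn(u+v) = (cn u·cn v − sn u·sn v·dn u·dn v)/D = -0.8018303978398372/0.9444445601168694 = -0.8489967878481035
dn(u+v) = (dn u·dn v − m·sn u·sn v·cn u·cn v)/D = 0.935265551575383/0.9444445601168694 = 0.9902810509699473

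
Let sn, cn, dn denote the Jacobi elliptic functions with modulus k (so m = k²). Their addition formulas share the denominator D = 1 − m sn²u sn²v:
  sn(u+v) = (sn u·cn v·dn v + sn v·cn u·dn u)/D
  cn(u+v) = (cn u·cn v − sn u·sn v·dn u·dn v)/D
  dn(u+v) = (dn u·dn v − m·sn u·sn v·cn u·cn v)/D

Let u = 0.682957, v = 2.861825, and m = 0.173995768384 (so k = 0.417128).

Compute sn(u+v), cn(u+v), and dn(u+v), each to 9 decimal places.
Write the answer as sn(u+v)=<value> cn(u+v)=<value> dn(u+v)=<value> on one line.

sn(u+v)=-0.248215248 cn(u+v)=-0.968704904 dn(u+v)=0.994625548

sn u = 0.6245578014874858, cn u = 0.780978586518938, dn u = 0.9654683033582222
sn v = 0.4163447795771309, cn v = -0.9092068106425899, dn v = 0.9848040697454453
m = k² = 0.173995768384
D = 1 − m·sn²u·sn²v = 0.9882350466750488
sn(u+v) = (sn u·cn v·dn v + sn v·cn u·dn u)/D = -0.2452950074619029/0.9882350466750488 = -0.2482152482723685
cn(u+v) = (cn u·cn v − sn u·sn v·dn u·dn v)/D = -0.9573081357593807/0.9882350466750488 = -0.9687049037375038
dn(u+v) = (dn u·dn v − m·sn u·sn v·cn u·cn v)/D = 0.9829238244199457/0.9882350466750488 = 0.9946255475628264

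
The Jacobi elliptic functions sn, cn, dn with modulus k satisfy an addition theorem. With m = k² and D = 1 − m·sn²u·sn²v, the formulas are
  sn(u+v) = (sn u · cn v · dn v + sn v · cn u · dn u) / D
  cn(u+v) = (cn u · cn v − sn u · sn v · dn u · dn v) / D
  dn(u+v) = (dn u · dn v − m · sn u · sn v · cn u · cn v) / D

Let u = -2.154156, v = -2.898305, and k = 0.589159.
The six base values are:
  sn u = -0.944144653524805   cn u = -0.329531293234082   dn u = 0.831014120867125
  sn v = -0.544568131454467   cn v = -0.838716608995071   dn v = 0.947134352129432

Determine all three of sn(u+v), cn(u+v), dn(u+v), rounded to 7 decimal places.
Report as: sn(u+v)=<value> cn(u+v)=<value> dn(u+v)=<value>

sn(u+v)=0.9899729 cn(u+v)=-0.1412573 dn(u+v)=0.8122917

m = k² = 0.347108327281
D = 1 − m·sn²u·sn²v = 0.9082414474699071
sn(u+v) = (sn u·cn v·dn v + sn v·cn u·dn u)/D = 0.8991344380524677/0.9082414474699071 = 0.9899729202594653
cn(u+v) = (cn u·cn v − sn u·sn v·dn u·dn v)/D = -0.1282957100229979/0.9082414474699071 = -0.1412572729205344
dn(u+v) = (dn u·dn v − m·sn u·sn v·cn u·cn v)/D = 0.7377569522000555/0.9082414474699071 = 0.8122916590684436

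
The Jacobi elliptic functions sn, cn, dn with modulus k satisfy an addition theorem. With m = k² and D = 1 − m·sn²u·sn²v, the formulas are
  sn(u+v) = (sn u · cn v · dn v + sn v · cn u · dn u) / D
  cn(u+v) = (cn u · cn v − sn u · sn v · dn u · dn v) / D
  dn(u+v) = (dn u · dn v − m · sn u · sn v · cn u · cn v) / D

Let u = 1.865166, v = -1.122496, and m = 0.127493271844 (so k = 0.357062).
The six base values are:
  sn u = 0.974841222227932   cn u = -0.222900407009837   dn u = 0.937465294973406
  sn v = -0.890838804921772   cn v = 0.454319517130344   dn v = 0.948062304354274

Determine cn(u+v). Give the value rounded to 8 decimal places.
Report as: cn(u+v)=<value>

cn(u+v)=0.74190270

m = k² = 0.127493271844
D = 1 − m·sn²u·sn²v = 0.9038491139258258
cn(u+v) = (cn u·cn v − sn u·sn v·dn u·dn v)/D = 0.6705680999473061/0.9038491139258258 = 0.7419027021387734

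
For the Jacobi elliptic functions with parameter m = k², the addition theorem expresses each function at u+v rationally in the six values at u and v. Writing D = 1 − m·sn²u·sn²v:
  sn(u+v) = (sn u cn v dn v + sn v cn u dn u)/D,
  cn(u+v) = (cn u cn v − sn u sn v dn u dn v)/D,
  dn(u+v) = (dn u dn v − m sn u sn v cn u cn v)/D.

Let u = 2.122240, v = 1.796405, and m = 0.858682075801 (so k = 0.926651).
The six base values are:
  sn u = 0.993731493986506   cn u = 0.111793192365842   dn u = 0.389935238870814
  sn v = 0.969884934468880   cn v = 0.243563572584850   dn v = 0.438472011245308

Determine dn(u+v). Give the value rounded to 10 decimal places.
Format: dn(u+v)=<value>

dn(u+v)=0.7335763653

m = k² = 0.858682075801
D = 1 − m·sn²u·sn²v = 0.202352639955907
dn(u+v) = (dn u·dn v − m·sn u·sn v·cn u·cn v)/D = 0.1484411141286619/0.202352639955907 = 0.7335763653046856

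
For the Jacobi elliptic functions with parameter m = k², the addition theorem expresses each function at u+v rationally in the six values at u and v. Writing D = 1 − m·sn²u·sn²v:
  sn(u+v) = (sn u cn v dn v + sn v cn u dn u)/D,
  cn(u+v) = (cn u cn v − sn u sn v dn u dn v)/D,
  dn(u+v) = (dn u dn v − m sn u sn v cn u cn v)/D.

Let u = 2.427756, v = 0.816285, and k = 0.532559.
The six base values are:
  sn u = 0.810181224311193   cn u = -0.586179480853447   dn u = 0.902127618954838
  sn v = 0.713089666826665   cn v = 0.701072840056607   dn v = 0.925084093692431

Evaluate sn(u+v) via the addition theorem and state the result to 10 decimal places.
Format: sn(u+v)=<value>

m = k² = 0.283619088481
D = 1 − m·sn²u·sn²v = 0.9053352936404887
sn(u+v) = (sn u·cn v·dn v + sn v·cn u·dn u)/D = 0.1483560936528603/0.9053352936404887 = 0.1638686735124379

sn(u+v)=0.1638686735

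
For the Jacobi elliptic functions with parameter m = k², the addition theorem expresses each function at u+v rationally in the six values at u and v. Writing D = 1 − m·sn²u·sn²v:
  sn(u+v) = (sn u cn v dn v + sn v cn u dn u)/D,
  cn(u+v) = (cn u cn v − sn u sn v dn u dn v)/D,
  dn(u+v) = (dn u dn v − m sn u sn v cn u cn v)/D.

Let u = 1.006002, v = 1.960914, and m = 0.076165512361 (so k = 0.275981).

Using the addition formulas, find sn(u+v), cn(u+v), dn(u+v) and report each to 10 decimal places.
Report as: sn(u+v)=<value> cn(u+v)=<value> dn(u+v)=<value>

sn(u+v)=0.2348228168 cn(u+v)=-0.9720381910 dn(u+v)=0.9978978404

sn u = 0.8390124129156093, cn u = 0.5441122779110274, dn u = 0.9728226508053044
sn v = 0.9409170232108128, cn v = -0.3386372032605141, dn v = 0.9656960078656033
m = k² = 0.076165512361
D = 1 − m·sn²u·sn²v = 0.952532343383461
sn(u+v) = (sn u·cn v·dn v + sn v·cn u·dn u)/D = 0.2236763279629459/0.952532343383461 = 0.2348228167963641
cn(u+v) = (cn u·cn v − sn u·sn v·dn u·dn v)/D = -0.9258978159065936/0.952532343383461 = -0.9720381909739047
dn(u+v) = (dn u·dn v − m·sn u·sn v·cn u·cn v)/D = 0.9505299684121692/0.952532343383461 = 0.9978978404405889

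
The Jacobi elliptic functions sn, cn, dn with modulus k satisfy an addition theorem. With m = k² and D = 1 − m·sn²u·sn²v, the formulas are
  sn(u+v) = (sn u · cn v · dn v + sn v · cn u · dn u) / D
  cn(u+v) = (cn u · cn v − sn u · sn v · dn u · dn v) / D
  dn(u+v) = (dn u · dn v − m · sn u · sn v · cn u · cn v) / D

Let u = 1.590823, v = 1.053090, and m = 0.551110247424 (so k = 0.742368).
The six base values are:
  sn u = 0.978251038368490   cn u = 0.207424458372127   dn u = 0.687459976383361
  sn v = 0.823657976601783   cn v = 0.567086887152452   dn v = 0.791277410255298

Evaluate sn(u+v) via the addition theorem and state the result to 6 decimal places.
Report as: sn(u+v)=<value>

m = k² = 0.551110247424
D = 1 − m·sn²u·sn²v = 0.6422060943921424
sn(u+v) = (sn u·cn v·dn v + sn v·cn u·dn u)/D = 0.5564141269485713/0.6422060943921424 = 0.8664105367533541

sn(u+v)=0.866411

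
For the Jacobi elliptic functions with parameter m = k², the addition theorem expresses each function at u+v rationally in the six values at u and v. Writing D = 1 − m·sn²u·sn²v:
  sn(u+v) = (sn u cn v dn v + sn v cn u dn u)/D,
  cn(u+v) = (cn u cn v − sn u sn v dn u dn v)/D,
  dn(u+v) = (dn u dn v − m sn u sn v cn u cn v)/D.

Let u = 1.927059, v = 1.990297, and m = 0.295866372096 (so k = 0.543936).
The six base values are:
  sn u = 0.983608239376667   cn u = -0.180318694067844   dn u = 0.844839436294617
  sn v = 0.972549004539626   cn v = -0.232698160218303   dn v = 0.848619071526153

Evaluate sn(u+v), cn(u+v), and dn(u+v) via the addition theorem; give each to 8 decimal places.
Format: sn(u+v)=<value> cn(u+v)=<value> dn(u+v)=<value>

sn(u+v)=-0.46951252 cn(u+v)=-0.88292581 dn(u+v)=0.96683950

m = k² = 0.295866372096
D = 1 − m·sn²u·sn²v = 0.7292534633913573
sn(u+v) = (sn u·cn v·dn v + sn v·cn u·dn u)/D = -0.3423936310941025/0.7292534633913573 = -0.4695125196962627
cn(u+v) = (cn u·cn v − sn u·sn v·dn u·dn v)/D = -0.6438767081161466/0.7292534633913573 = -0.882925814464877
dn(u+v) = (dn u·dn v − m·sn u·sn v·cn u·cn v)/D = 0.7050710556617249/0.7292534633913573 = 0.9668395023903304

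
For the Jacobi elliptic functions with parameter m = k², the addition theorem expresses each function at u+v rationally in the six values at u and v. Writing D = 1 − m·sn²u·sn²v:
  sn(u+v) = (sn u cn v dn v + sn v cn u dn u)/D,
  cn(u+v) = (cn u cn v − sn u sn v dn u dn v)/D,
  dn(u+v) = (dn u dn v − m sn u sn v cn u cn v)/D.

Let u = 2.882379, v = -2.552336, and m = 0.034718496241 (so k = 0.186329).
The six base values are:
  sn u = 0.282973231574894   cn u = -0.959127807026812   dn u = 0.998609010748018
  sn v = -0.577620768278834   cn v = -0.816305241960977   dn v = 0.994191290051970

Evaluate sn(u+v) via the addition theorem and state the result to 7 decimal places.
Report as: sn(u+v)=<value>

sn(u+v)=0.3238912

m = k² = 0.034718496241
D = 1 − m·sn²u·sn²v = 0.9990724502449943
sn(u+v) = (sn u·cn v·dn v + sn v·cn u·dn u)/D = 0.3235907521900278/0.9990724502449943 = 0.323891177372248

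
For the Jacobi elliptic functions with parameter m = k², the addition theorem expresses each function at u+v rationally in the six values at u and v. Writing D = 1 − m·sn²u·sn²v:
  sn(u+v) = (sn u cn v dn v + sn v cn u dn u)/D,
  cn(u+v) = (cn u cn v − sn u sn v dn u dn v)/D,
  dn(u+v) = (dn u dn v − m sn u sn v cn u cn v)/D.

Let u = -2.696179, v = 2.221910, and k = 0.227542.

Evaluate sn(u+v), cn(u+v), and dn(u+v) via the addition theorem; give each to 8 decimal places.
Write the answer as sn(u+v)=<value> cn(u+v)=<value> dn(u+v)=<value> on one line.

sn u = -0.467406515908381, cn u = -0.8840425040044106, dn u = 0.994328263803975
sn v = 0.8164339256746555, cn v = -0.5774388669006193, dn v = 0.9825926874250971
m = k² = 0.051775361764
D = 1 − m·sn²u·sn²v = 0.9924602880780467
sn(u+v) = (sn u·cn v·dn v + sn v·cn u·dn u)/D = -0.4524681686046942/0.9924602880780467 = -0.4559055652301447
cn(u+v) = (cn u·cn v − sn u·sn v·dn u·dn v)/D = 0.8833175984952828/0.9924602880780467 = 0.8900281543817489
dn(u+v) = (dn u·dn v − m·sn u·sn v·cn u·cn v)/D = 0.9871056609889974/0.9924602880780467 = 0.9946046938569009

sn(u+v)=-0.45590557 cn(u+v)=0.89002815 dn(u+v)=0.99460469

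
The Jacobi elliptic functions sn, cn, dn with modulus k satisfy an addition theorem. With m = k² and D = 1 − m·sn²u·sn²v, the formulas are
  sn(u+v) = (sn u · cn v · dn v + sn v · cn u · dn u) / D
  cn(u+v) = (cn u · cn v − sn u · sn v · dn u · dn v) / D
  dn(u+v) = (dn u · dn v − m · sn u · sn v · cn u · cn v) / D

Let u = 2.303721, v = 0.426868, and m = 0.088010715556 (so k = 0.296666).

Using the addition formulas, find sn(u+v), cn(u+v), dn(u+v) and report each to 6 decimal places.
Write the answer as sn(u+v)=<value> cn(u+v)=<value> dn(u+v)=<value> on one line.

sn u = 0.7841192707843847, cn u = -0.6206101587829229, dn u = 0.9725673369506678
sn v = 0.4130209466821464, cn v = 0.9107215258254213, dn v = 0.9924648998639099
m = k² = 0.088010715556
D = 1 − m·sn²u·sn²v = 0.99076910178375
sn(u+v) = (sn u·cn v·dn v + sn v·cn u·dn u)/D = 0.4594400578945549/0.99076910178375 = 0.4637206156988477
cn(u+v) = (cn u·cn v − sn u·sn v·dn u·dn v)/D = -0.8778030794268307/0.99076910178375 = -0.8859814843301645
dn(u+v) = (dn u·dn v − m·sn u·sn v·cn u·cn v)/D = 0.9813488964054608/0.99076910178375 = 0.9904920274952768

sn(u+v)=0.463721 cn(u+v)=-0.885981 dn(u+v)=0.990492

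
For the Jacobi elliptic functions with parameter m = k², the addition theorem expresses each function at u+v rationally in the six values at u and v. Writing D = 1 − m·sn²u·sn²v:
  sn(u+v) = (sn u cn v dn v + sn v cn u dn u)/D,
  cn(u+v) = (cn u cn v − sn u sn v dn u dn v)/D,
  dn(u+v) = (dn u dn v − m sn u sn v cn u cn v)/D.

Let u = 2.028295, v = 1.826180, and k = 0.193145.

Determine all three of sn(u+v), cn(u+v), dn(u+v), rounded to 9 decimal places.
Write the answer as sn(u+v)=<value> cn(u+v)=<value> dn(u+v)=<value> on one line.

sn(u+v)=-0.629686082 cn(u+v)=-0.776849689 dn(u+v)=0.992576647

sn u = 0.906992260265495, cn u = -0.4211472899336865, dn u = 0.9845362411783415
sn v = 0.9722867988834828, cn v = -0.2337913187372658, dn v = 0.9822087554980791
m = k² = 0.037304991025
D = 1 − m·sn²u·sn²v = 0.9709889878872059
sn(u+v) = (sn u·cn v·dn v + sn v·cn u·dn u)/D = -0.6114182511206491/0.9709889878872059 = -0.6296860816630332
cn(u+v) = (cn u·cn v − sn u·sn v·dn u·dn v)/D = -0.7543124928004224/0.9709889878872059 = -0.7768496885240129
dn(u+v) = (dn u·dn v − m·sn u·sn v·cn u·cn v)/D = 0.9637809942253001/0.9709889878872059 = 0.9925766473648793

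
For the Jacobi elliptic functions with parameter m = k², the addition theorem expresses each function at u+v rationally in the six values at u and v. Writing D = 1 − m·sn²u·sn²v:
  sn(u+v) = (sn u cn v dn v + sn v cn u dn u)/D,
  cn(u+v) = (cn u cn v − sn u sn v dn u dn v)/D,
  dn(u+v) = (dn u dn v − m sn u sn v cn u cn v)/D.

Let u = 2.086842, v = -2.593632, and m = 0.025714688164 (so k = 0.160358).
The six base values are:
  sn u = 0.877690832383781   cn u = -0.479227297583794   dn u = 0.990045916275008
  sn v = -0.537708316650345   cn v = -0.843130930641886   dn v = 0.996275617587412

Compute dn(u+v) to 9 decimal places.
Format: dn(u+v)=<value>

m = k² = 0.025714688164
D = 1 − m·sn²u·sn²v = 0.9942725950080446
dn(u+v) = (dn u·dn v − m·sn u·sn v·cn u·cn v)/D = 0.9912621063196859/0.9942725950080446 = 0.9969721697012736

dn(u+v)=0.996972170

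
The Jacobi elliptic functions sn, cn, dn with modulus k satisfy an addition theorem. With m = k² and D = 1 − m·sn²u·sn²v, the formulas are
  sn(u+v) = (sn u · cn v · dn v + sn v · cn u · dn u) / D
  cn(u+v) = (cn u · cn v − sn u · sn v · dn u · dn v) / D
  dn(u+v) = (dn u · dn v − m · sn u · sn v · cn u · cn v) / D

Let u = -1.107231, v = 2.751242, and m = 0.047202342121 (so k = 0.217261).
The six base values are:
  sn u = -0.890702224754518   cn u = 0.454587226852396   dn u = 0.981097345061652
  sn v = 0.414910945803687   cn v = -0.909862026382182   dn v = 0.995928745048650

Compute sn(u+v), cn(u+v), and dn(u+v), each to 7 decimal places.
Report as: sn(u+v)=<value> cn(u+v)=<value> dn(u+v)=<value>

sn(u+v)=0.9986023 cn(u+v)=-0.0528521 dn(u+v)=0.9761811

m = k² = 0.047202342121
D = 1 − m·sn²u·sn²v = 0.9935532859551356
sn(u+v) = (sn u·cn v·dn v + sn v·cn u·dn u)/D = 0.9921646461319319/0.9935532859551356 = 0.9986023499264373
cn(u+v) = (cn u·cn v − sn u·sn v·dn u·dn v)/D = -0.05251139874489787/0.9935532859551356 = -0.05285212125730824
dn(u+v) = (dn u·dn v − m·sn u·sn v·cn u·cn v)/D = 0.9698879245235205/0.9935532859551356 = 0.9761810848334473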